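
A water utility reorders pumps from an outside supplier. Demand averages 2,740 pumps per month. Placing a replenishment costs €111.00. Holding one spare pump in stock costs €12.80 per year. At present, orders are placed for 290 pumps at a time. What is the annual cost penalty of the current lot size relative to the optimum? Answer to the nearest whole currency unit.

Extra cost ≈ €4,775 per year

Annual demand D = 2,740 × 12 = 32,880.
EOQ = √(2DS/H) = √(2 × 32,880 × 111 / 12.8) ≈ 755.16.
Cost at Q* = (D/Q*)S + (Q*/2)H = √(2DSH) ≈ €9,666.01.
Cost at Q = 290: (32,880/290)×111 + (290/2)×12.8 = €12,585.10 + €1,856.00 = €14,441.10.
Excess = €14,441.10 − €9,666.01 = €4,775.09.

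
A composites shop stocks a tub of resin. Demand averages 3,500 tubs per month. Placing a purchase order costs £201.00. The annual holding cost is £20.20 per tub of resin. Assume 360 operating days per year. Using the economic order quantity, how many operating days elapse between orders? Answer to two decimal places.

Annual demand D = 3,500 × 12 = 42,000.
The optimal lot size = √(2DS/H) = √(2 × 42,000 × 201 / 20.2) ≈ 914.24.
Cycle time = Q*/D × 360 = 914.24 / 42,000 × 360 ≈ 7.836 days.

T ≈ 7.84 days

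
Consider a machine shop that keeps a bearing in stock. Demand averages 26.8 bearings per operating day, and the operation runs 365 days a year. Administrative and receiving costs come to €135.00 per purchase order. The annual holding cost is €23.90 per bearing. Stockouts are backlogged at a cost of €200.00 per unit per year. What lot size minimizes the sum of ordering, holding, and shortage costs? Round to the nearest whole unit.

Annual demand D = 26.8 × 365 = 9,782.
With planned backorders, Q* = √(2DS/H) · √((H+B)/B).
√(2DS/H) = √(2 × 9,782 × 135 / 23.9) = 332.427.
√((H+B)/B) = √((23.9+200)/200) = 1.0581.
Q* ≈ 351.730.

Q* ≈ 352 bearings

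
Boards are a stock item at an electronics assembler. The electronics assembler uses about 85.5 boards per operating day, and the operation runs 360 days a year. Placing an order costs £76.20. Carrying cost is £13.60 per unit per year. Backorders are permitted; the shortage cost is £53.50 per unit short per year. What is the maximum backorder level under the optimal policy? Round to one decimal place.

Annual demand D = 85.5 × 360 = 30,780.
With planned backorders, Q* = √(2DS/H) · √((H+B)/B).
√(2DS/H) = √(2 × 30,780 × 76.2 / 13.6) = 587.296.
√((H+B)/B) = √((13.6+53.5)/53.5) = 1.1199.
Q* ≈ 657.721.
S* = Q* · H/(H+B) = 657.721 × 13.6/67.1 ≈ 133.309.

S* ≈ 133.3 boards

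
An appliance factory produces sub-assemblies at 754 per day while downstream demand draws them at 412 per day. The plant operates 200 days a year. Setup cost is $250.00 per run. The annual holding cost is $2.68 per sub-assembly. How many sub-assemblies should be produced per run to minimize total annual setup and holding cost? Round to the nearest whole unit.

Annual demand D = 412 × 200 = 82,400.
Production build-up factor (1 − d/p) = 1 − 412/754 = 0.4536.
Q* = √(2DS / (H(1 − d/p))) = √(2 × 82,400 × 250 / (2.68 × 0.4536)).
= √(41,200,000 / 1.2156) ≈ 5821.754.

Q* ≈ 5,822 sub-assemblies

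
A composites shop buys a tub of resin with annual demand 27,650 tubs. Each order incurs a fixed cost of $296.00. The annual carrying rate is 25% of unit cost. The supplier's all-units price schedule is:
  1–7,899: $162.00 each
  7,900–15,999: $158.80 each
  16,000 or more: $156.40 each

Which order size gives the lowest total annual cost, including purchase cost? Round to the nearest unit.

Q* ≈ 636 tubs

Holding cost per unit per year at price C is H = 0.25·C.
For each price level, check whether its EOQ is feasible; otherwise the best quantity at that price is the breakpoint.
EOQ at $162.00 = 635.7 (feasible in tier 1): TC = 27,650×$162.00 + (27,650/635.7)×296 + (635.7/2)×0.25×$162.00 = $4,505,047.55.
EOQ at $158.80 = 642.1 < 7900, so use break Q=7900: TC = 27,650×$158.80 + (27,650/7900.0)×296 + (7900.0/2)×0.25×$158.80 = $4,548,671.00.
EOQ at $156.40 = 647.0 < 16000, so use break Q=16000: TC = 27,650×$156.40 + (27,650/16000.0)×296 + (16000.0/2)×0.25×$156.40 = $4,637,771.53.
Lowest total cost is $4,505,047.55 at Q = 635.7.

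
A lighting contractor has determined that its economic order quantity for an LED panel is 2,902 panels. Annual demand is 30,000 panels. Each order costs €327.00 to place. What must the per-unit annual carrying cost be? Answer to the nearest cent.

Invert the EOQ relation Q*² = 2DS/H.
From Q* = √(2DS/H): H = 2DS / Q*² = 2 × 30,000 × 327 / 2,902² = 2.3297.

H ≈ €2.33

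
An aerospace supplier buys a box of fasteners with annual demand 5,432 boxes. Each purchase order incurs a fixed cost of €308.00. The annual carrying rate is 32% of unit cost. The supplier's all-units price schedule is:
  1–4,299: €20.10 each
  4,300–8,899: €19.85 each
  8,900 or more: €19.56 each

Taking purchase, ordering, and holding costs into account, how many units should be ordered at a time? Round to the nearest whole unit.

Q* ≈ 721 boxes

Holding cost per unit per year at price C is H = 0.32·C.
Evaluate total cost at each tier's feasible EOQ or, if the EOQ is below the tier, at the tier's minimum quantity.
EOQ at €20.10 = 721.3 (feasible in tier 1): TC = 5,432×€20.10 + (5,432/721.3)×308 + (721.3/2)×0.32×€20.10 = €113,822.40.
EOQ at €19.85 = 725.8 < 4300, so use break Q=4300: TC = 5,432×€19.85 + (5,432/4300.0)×308 + (4300.0/2)×0.32×€19.85 = €121,871.08.
EOQ at €19.56 = 731.2 < 8900, so use break Q=8900: TC = 5,432×€19.56 + (5,432/8900.0)×308 + (8900.0/2)×0.32×€19.56 = €134,291.34.
Lowest total cost is €113,822.40 at Q = 721.3.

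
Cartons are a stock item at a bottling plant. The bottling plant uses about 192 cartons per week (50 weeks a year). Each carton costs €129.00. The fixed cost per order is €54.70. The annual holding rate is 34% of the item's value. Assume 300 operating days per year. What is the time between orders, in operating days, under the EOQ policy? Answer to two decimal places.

Annual demand D = 192 × 50 = 9,600.
Holding cost H = 0.34 × €129.00 = €43.8600 per unit per year.
EOQ = √(2DS/H) = √(2 × 9,600 × 54.7 / 43.86) ≈ 154.74.
Cycle time = Q*/D × 300 = 154.74 / 9,600 × 300 ≈ 4.836 days.

T ≈ 4.84 days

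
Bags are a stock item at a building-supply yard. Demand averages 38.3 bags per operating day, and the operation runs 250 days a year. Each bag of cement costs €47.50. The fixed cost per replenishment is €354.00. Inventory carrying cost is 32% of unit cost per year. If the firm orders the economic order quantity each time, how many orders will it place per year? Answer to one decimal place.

N ≈ 14.3 orders per year

Annual demand D = 38.3 × 250 = 9,575.
Holding cost H = 0.32 × €47.50 = €15.2000 per unit per year.
The optimal lot size = √(2DS/H) = √(2 × 9,575 × 354 / 15.2) ≈ 667.83.
Orders per year = D / Q* = 9,575 / 667.83 ≈ 14.338.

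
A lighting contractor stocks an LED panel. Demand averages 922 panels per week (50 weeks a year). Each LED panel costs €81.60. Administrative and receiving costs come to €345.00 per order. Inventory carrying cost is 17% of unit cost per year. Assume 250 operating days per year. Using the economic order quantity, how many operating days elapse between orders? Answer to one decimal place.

T ≈ 8.2 days

Annual demand D = 922 × 50 = 46,100.
Holding cost H = 0.17 × €81.60 = €13.8720 per unit per year.
The optimal lot size = √(2DS/H) = √(2 × 46,100 × 345 / 13.872) ≈ 1514.28.
Cycle time = Q*/D × 250 = 1514.28 / 46,100 × 250 ≈ 8.212 days.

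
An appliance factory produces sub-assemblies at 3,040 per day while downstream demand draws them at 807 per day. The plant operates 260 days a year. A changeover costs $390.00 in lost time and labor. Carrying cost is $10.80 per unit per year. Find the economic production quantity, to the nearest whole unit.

Annual demand D = 807 × 260 = 209,820.
Production build-up factor (1 − d/p) = 1 − 807/3,040 = 0.7345.
Q* = √(2DS / (H(1 − d/p))) = √(2 × 209,820 × 390 / (10.8 × 0.7345)).
= √(163,659,600 / 7.933) ≈ 4542.044.

Q* ≈ 4,542 sub-assemblies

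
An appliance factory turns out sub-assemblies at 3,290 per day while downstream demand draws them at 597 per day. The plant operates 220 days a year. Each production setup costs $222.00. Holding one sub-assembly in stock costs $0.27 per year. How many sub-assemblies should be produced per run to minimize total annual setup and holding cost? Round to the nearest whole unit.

Q* ≈ 16,244 sub-assemblies

Annual demand D = 597 × 220 = 131,340.
Production build-up factor (1 − d/p) = 1 − 597/3,290 = 0.8185.
Q* = √(2DS / (H(1 − d/p))) = √(2 × 131,340 × 222 / (0.27 × 0.8185)).
= √(58,314,960 / 0.221) ≈ 16243.809.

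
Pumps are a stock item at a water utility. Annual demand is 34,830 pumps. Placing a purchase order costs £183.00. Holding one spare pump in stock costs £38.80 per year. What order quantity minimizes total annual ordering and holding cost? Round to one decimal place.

EOQ = √(2DS / H) = √(2 × 34,830 × 183 / 38.8).
= √(12,747,780 / 38.8) = √328,551.0309 ≈ 573.194.

Q* ≈ 573.2 pumps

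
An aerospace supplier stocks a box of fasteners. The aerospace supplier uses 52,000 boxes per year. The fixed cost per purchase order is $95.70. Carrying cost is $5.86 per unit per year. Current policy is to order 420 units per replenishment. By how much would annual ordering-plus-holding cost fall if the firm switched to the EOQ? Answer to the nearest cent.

EOQ = √(2DS/H) = √(2 × 52,000 × 95.7 / 5.86) ≈ 1303.24.
Cost at Q* = (D/Q*)S + (Q*/2)H = √(2DSH) ≈ $7,636.98.
Cost at Q = 420: (52,000/420)×95.7 + (420/2)×5.86 = $11,848.57 + $1,230.60 = $13,079.17.
Excess = $13,079.17 − $7,636.98 = $5,442.20.

Extra cost ≈ $5,442.20 per year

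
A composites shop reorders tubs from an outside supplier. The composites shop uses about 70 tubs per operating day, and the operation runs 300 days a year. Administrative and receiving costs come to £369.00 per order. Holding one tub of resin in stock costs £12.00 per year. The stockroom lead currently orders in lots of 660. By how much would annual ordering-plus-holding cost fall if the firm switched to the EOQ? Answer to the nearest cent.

Annual demand D = 70 × 300 = 21,000.
EOQ = √(2DS/H) = √(2 × 21,000 × 369 / 12) ≈ 1136.44.
Cost at Q* = (D/Q*)S + (Q*/2)H = √(2DSH) ≈ £13,637.30.
Cost at Q = 660: (21,000/660)×369 + (660/2)×12 = £11,740.91 + £3,960.00 = £15,700.91.
Excess = £15,700.91 − £13,637.30 = £2,063.61.

Extra cost ≈ £2,063.61 per year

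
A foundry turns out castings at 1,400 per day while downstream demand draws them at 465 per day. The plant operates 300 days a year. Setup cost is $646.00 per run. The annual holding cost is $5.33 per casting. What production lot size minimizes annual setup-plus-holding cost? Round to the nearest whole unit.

Q* ≈ 7,116 castings

Annual demand D = 465 × 300 = 139,500.
Production build-up factor (1 − d/p) = 1 − 465/1,400 = 0.6679.
Q* = √(2DS / (H(1 − d/p))) = √(2 × 139,500 × 646 / (5.33 × 0.6679)).
= √(180,234,000 / 3.5597) ≈ 7115.624.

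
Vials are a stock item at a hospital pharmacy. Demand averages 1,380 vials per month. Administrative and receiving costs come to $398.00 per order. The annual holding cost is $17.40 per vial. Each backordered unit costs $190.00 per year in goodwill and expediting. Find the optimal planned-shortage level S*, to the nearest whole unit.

Annual demand D = 1,380 × 12 = 16,560.
With planned backorders, Q* = √(2DS/H) · √((H+B)/B).
√(2DS/H) = √(2 × 16,560 × 398 / 17.4) = 870.386.
√((H+B)/B) = √((17.4+190)/190) = 1.0448.
Q* ≈ 909.368.
S* = Q* · H/(H+B) = 909.368 × 17.4/207.4 ≈ 76.292.

S* ≈ 76 vials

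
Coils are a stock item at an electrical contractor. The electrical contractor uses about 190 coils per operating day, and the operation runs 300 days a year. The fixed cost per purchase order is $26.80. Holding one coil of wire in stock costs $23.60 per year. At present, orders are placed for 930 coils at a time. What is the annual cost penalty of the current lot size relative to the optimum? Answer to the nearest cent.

Annual demand D = 190 × 300 = 57,000.
EOQ = √(2DS/H) = √(2 × 57,000 × 26.8 / 23.6) ≈ 359.80.
Cost at Q* = (D/Q*)S + (Q*/2)H = √(2DSH) ≈ $8,491.33.
Cost at Q = 930: (57,000/930)×26.8 + (930/2)×23.6 = $1,642.58 + $10,974.00 = $12,616.58.
Excess = $12,616.58 − $8,491.33 = $4,125.25.

Extra cost ≈ $4,125.25 per year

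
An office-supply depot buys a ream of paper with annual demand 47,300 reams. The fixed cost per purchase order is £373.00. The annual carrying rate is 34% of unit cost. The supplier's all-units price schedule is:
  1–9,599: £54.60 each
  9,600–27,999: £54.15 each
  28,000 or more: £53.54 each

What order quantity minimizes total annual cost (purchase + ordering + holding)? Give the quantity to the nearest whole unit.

Q* ≈ 1,379 reams

Holding cost per unit per year at price C is H = 0.34·C.
For each price level, check whether its EOQ is feasible; otherwise the best quantity at that price is the breakpoint.
EOQ at £54.60 = 1378.7 (feasible in tier 1): TC = 47,300×£54.60 + (47,300/1378.7)×373 + (1378.7/2)×0.34×£54.60 = £2,608,173.86.
EOQ at £54.15 = 1384.4 < 9600, so use break Q=9600: TC = 47,300×£54.15 + (47,300/9600.0)×373 + (9600.0/2)×0.34×£54.15 = £2,651,505.60.
EOQ at £53.54 = 1392.3 < 28000, so use break Q=28000: TC = 47,300×£53.54 + (47,300/28000.0)×373 + (28000.0/2)×0.34×£53.54 = £2,787,922.50.
Lowest total cost is £2,608,173.86 at Q = 1378.7.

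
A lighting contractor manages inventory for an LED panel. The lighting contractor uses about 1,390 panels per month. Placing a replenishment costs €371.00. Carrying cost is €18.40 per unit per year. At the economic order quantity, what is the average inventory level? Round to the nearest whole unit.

Average inventory ≈ 410 panels

Annual demand D = 1,390 × 12 = 16,680.
Q* = √(2DS/H) = √(2 × 16,680 × 371 / 18.4) ≈ 820.15.
Average inventory = Q*/2 ≈ 820.15 / 2 = 410.073.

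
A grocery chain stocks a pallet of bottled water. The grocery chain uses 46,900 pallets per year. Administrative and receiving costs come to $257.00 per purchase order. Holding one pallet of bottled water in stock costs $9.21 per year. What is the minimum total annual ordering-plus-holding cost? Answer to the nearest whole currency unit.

The optimal lot size = √(2DS/H) = √(2 × 46,900 × 257 / 9.21) ≈ 1617.85.
At the optimum the two cost components are equal, so total cost = 2·(Q*/2)H = Q*·H.
Minimum total = √(2DSH) = √(2 × 46,900 × 257 × 9.21) ≈ 14900.395.

TC* ≈ $14,900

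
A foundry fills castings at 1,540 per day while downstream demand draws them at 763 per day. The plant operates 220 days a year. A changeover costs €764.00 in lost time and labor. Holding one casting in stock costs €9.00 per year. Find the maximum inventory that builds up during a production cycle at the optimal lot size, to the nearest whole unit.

I_max ≈ 3,792 castings

Annual demand D = 763 × 220 = 167,860.
Production build-up factor (1 − d/p) = 1 − 763/1,540 = 0.5045.
Q* = √(2DS / (H(1 − d/p))) = √(2 × 167,860 × 764 / (9 × 0.5045)).
= √(256,490,080 / 4.5409) ≈ 7515.604.
Maximum inventory = Q*(1 − d/p) = 7515.604 × 0.5045 ≈ 3791.964.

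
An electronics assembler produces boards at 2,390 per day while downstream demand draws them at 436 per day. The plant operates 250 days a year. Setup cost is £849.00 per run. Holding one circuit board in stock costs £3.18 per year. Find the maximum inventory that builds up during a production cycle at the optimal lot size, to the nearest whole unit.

I_max ≈ 6,898 boards

Annual demand D = 436 × 250 = 109,000.
Production build-up factor (1 − d/p) = 1 − 436/2,390 = 0.8176.
Q* = √(2DS / (H(1 − d/p))) = √(2 × 109,000 × 849 / (3.18 × 0.8176)).
= √(185,082,000 / 2.5999) ≈ 8437.333.
Maximum inventory = Q*(1 − d/p) = 8437.333 × 0.8176 ≈ 6898.138.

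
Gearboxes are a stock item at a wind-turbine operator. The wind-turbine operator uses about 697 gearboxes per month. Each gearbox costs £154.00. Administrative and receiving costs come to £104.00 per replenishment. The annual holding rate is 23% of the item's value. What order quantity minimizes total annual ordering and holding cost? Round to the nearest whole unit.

Annual demand D = 697 × 12 = 8,364.
Holding cost H = 0.23 × £154.00 = £35.4200 per unit per year.
EOQ = √(2DS / H) = √(2 × 8,364 × 104 / 35.42).
= √(1,739,712 / 35.42) = √49,116.6573 ≈ 221.623.

Q* ≈ 222 gearboxes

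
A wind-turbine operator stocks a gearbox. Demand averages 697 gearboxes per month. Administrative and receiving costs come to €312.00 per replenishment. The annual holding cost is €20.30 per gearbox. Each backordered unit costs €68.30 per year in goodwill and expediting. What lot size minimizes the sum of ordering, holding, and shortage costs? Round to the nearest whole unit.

Annual demand D = 697 × 12 = 8,364.
With planned backorders, Q* = √(2DS/H) · √((H+B)/B).
√(2DS/H) = √(2 × 8,364 × 312 / 20.3) = 507.051.
√((H+B)/B) = √((20.3+68.3)/68.3) = 1.1390.
Q* ≈ 577.508.

Q* ≈ 578 gearboxes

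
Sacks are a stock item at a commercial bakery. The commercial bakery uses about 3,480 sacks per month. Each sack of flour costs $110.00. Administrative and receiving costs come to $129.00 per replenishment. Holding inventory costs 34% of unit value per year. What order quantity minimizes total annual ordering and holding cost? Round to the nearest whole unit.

Annual demand D = 3,480 × 12 = 41,760.
Holding cost H = 0.34 × $110.00 = $37.4000 per unit per year.
EOQ = √(2DS / H) = √(2 × 41,760 × 129 / 37.4).
= √(10,774,080 / 37.4) = √288,077.0053 ≈ 536.728.

Q* ≈ 537 sacks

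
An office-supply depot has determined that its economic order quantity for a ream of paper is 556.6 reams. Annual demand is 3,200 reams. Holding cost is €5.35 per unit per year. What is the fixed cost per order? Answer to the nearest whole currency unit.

Invert the EOQ relation Q*² = 2DS/H.
From Q* = √(2DS/H): S = Q*²H / (2D) = 556.6² × 5.35 / (2 × 3,200) = 258.9764.

S ≈ €259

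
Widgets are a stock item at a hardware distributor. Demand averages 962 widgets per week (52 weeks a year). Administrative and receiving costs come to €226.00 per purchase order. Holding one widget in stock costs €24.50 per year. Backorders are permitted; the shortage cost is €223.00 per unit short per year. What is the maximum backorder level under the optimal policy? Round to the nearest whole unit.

S* ≈ 100 widgets

Annual demand D = 962 × 52 = 50,024.
With planned backorders, Q* = √(2DS/H) · √((H+B)/B).
√(2DS/H) = √(2 × 50,024 × 226 / 24.5) = 960.673.
√((H+B)/B) = √((24.5+223)/223) = 1.0535.
Q* ≈ 1012.070.
S* = Q* · H/(H+B) = 1012.070 × 24.5/247.5 ≈ 100.185.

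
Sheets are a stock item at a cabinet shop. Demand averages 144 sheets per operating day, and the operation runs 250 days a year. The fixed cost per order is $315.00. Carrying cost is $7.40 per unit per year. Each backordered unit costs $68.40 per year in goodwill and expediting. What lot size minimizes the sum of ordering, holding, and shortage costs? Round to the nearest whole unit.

Q* ≈ 1,843 sheets

Annual demand D = 144 × 250 = 36,000.
With planned backorders, Q* = √(2DS/H) · √((H+B)/B).
√(2DS/H) = √(2 × 36,000 × 315 / 7.4) = 1750.676.
√((H+B)/B) = √((7.4+68.4)/68.4) = 1.0527.
Q* ≈ 1842.944.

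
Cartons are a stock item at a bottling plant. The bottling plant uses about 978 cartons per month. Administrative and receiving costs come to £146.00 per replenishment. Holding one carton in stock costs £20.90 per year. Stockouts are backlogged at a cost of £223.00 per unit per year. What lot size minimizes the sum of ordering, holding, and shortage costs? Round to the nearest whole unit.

Q* ≈ 423 cartons

Annual demand D = 978 × 12 = 11,736.
With planned backorders, Q* = √(2DS/H) · √((H+B)/B).
√(2DS/H) = √(2 × 11,736 × 146 / 20.9) = 404.928.
√((H+B)/B) = √((20.9+223)/223) = 1.0458.
Q* ≈ 423.479.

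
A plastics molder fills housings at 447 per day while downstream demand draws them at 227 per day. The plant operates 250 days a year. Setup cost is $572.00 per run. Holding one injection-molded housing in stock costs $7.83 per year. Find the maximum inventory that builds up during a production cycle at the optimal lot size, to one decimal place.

I_max ≈ 2,020.1 housings

Annual demand D = 227 × 250 = 56,750.
Production build-up factor (1 − d/p) = 1 − 227/447 = 0.4922.
Q* = √(2DS / (H(1 − d/p))) = √(2 × 56,750 × 572 / (7.83 × 0.4922)).
= √(64,922,000 / 3.8537) ≈ 4104.474.
Maximum inventory = Q*(1 − d/p) = 4104.474 × 0.4922 ≈ 2020.099.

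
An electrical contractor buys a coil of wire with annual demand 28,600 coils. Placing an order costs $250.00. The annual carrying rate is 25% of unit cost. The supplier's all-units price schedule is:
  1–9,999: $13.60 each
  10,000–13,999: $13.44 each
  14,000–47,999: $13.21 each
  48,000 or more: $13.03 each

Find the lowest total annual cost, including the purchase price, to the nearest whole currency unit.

TC* ≈ $395,933

Holding cost per unit per year at price C is H = 0.25·C.
Evaluate total cost at each tier's feasible EOQ or, if the EOQ is below the tier, at the tier's minimum quantity.
EOQ at $13.60 = 2050.8 (feasible in tier 1): TC = 28,600×$13.60 + (28,600/2050.8)×250 + (2050.8/2)×0.25×$13.60 = $395,932.80.
EOQ at $13.44 = 2063.0 < 10000, so use break Q=10000: TC = 28,600×$13.44 + (28,600/10000.0)×250 + (10000.0/2)×0.25×$13.44 = $401,899.00.
EOQ at $13.21 = 2080.9 < 14000, so use break Q=14000: TC = 28,600×$13.21 + (28,600/14000.0)×250 + (14000.0/2)×0.25×$13.21 = $401,434.21.
EOQ at $13.03 = 2095.2 < 48000, so use break Q=48000: TC = 28,600×$13.03 + (28,600/48000.0)×250 + (48000.0/2)×0.25×$13.03 = $450,986.96.
Lowest total cost among the candidates is at Q = 2050.8.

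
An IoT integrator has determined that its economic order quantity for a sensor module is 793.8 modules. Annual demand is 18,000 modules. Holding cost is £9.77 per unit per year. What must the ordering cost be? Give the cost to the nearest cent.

S ≈ £171.01

Squaring Q* = √(2DS/H) gives Q*² = 2DS/H.
From Q* = √(2DS/H): S = Q*²H / (2D) = 793.8² × 9.77 / (2 × 18,000) = 171.0071.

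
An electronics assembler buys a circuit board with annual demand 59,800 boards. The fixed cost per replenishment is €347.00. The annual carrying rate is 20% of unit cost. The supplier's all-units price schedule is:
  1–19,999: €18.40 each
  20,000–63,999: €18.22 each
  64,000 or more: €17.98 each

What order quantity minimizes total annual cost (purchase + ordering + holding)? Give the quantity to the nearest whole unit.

Q* ≈ 3,358 boards

Holding cost per unit per year at price C is H = 0.20·C.
Evaluate total cost at each tier's feasible EOQ or, if the EOQ is below the tier, at the tier's minimum quantity.
EOQ at €18.40 = 3358.2 (feasible in tier 1): TC = 59,800×€18.40 + (59,800/3358.2)×347 + (3358.2/2)×0.20×€18.40 = €1,112,678.17.
EOQ at €18.22 = 3374.7 < 20000, so use break Q=20000: TC = 59,800×€18.22 + (59,800/20000.0)×347 + (20000.0/2)×0.20×€18.22 = €1,127,033.53.
EOQ at €17.98 = 3397.2 < 64000, so use break Q=64000: TC = 59,800×€17.98 + (59,800/64000.0)×347 + (64000.0/2)×0.20×€17.98 = €1,190,600.23.
Lowest total cost is €1,112,678.17 at Q = 3358.2.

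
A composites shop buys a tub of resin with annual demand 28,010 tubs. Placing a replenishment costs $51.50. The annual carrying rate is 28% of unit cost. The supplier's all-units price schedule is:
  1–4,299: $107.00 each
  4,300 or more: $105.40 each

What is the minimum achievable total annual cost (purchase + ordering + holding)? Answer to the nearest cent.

TC* ≈ $3,006,367.07

Holding cost per unit per year at price C is H = 0.28·C.
Evaluate total cost at each tier's feasible EOQ or, if the EOQ is below the tier, at the tier's minimum quantity.
EOQ at $107.00 = 310.3 (feasible in tier 1): TC = 28,010×$107.00 + (28,010/310.3)×51.5 + (310.3/2)×0.28×$107.00 = $3,006,367.07.
EOQ at $105.40 = 312.7 < 4300, so use break Q=4300: TC = 28,010×$105.40 + (28,010/4300.0)×51.5 + (4300.0/2)×0.28×$105.40 = $3,016,040.27.
Lowest total cost among the candidates is at Q = 310.3.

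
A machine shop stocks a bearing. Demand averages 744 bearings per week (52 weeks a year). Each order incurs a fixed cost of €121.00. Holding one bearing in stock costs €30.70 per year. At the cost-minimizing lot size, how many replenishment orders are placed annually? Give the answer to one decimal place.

Annual demand D = 744 × 52 = 38,688.
EOQ = √(2DS/H) = √(2 × 38,688 × 121 / 30.7) ≈ 552.24.
Orders per year = D / Q* = 38,688 / 552.24 ≈ 70.057.

N ≈ 70.1 orders per year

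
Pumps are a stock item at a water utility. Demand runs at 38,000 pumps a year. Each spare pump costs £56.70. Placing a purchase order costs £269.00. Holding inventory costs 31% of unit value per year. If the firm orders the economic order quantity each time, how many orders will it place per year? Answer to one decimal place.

N ≈ 35.2 orders per year

Holding cost H = 0.31 × £56.70 = £17.5770 per unit per year.
Q* = √(2DS/H) = √(2 × 38,000 × 269 / 17.577) ≈ 1078.48.
Orders per year = D / Q* = 38,000 / 1078.48 ≈ 35.235.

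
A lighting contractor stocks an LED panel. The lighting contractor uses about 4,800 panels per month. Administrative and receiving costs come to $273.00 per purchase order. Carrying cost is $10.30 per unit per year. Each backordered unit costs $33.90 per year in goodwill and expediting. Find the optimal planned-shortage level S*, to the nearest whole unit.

Annual demand D = 4,800 × 12 = 57,600.
With planned backorders, Q* = √(2DS/H) · √((H+B)/B).
√(2DS/H) = √(2 × 57,600 × 273 / 10.3) = 1747.386.
√((H+B)/B) = √((10.3+33.9)/33.9) = 1.1419.
Q* ≈ 1995.263.
S* = Q* · H/(H+B) = 1995.263 × 10.3/44.2 ≈ 464.960.

S* ≈ 465 panels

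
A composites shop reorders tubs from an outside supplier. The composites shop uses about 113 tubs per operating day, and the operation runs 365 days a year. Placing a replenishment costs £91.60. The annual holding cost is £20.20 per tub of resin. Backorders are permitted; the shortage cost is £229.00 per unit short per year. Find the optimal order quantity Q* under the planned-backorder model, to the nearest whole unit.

Q* ≈ 638 tubs

Annual demand D = 113 × 365 = 41,245.
With planned backorders, Q* = √(2DS/H) · √((H+B)/B).
√(2DS/H) = √(2 × 41,245 × 91.6 / 20.2) = 611.607.
√((H+B)/B) = √((20.2+229)/229) = 1.0432.
Q* ≈ 638.012.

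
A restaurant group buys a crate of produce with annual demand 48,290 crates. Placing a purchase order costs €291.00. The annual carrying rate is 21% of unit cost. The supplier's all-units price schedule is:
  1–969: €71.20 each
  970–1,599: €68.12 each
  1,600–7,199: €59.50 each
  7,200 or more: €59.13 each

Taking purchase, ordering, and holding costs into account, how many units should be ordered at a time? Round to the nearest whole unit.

Q* ≈ 1,600 crates

Holding cost per unit per year at price C is H = 0.21·C.
For each price level, check whether its EOQ is feasible; otherwise the best quantity at that price is the breakpoint.
Tier 1 (€71.20): EOQ = 1371.0 exceeds tier's upper bound 969, so this tier is dominated.
EOQ at €68.12 = 1401.7 (feasible in tier 2): TC = 48,290×€68.12 + (48,290/1401.7)×291 + (1401.7/2)×0.21×€68.12 = €3,309,565.85.
EOQ at €59.50 = 1499.8 < 1600, so use break Q=1600: TC = 48,290×€59.50 + (48,290/1600.0)×291 + (1600.0/2)×0.21×€59.50 = €2,892,033.74.
EOQ at €59.13 = 1504.4 < 7200, so use break Q=7200: TC = 48,290×€59.13 + (48,290/7200.0)×291 + (7200.0/2)×0.21×€59.13 = €2,902,041.70.
Lowest total cost is €2,892,033.74 at Q = 1600.0.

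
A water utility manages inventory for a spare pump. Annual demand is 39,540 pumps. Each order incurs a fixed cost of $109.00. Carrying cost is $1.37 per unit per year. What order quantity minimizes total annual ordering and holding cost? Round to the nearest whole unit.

Q* ≈ 2,508 pumps

EOQ = √(2DS / H) = √(2 × 39,540 × 109 / 1.37).
= √(8,619,720 / 1.37) = √6,291,766.4234 ≈ 2508.339.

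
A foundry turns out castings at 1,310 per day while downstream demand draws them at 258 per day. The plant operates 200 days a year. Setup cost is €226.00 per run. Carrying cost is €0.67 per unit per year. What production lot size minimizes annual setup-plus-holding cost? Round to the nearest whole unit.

Annual demand D = 258 × 200 = 51,600.
Production build-up factor (1 − d/p) = 1 − 258/1,310 = 0.8031.
Q* = √(2DS / (H(1 − d/p))) = √(2 × 51,600 × 226 / (0.67 × 0.8031)).
= √(23,323,200 / 0.538) ≈ 6583.918.

Q* ≈ 6,584 castings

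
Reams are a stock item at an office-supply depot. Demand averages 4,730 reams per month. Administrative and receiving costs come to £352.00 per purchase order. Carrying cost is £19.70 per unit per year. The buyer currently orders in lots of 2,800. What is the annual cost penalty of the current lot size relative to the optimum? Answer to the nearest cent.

Annual demand D = 4,730 × 12 = 56,760.
EOQ = √(2DS/H) = √(2 × 56,760 × 352 / 19.7) ≈ 1424.21.
Cost at Q* = (D/Q*)S + (Q*/2)H = √(2DSH) ≈ £28,056.96.
Cost at Q = 2,800: (56,760/2,800)×352 + (2,800/2)×19.7 = £7,135.54 + £27,580.00 = £34,715.54.
Excess = £34,715.54 − £28,056.96 = £6,658.58.

Extra cost ≈ £6,658.58 per year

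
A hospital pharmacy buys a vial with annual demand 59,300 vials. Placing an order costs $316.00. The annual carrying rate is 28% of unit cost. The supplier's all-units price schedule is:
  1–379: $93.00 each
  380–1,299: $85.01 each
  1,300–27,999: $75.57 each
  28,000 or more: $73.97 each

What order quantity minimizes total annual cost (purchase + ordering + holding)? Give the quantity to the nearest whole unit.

Q* ≈ 1,331 vials

Holding cost per unit per year at price C is H = 0.28·C.
For each price level, check whether its EOQ is feasible; otherwise the best quantity at that price is the breakpoint.
Tier 1 ($93.00): EOQ = 1199.7 exceeds tier's upper bound 379, so this tier is dominated.
EOQ at $85.01 = 1254.8 (feasible in tier 2): TC = 59,300×$85.01 + (59,300/1254.8)×316 + (1254.8/2)×0.28×$85.01 = $5,070,960.57.
EOQ at $75.57 = 1330.9 (feasible in tier 3): TC = 59,300×$75.57 + (59,300/1330.9)×316 + (1330.9/2)×0.28×$75.57 = $4,509,461.45.
EOQ at $73.97 = 1345.2 < 28000, so use break Q=28000: TC = 59,300×$73.97 + (59,300/28000.0)×316 + (28000.0/2)×0.28×$73.97 = $4,677,052.64.
Lowest total cost is $4,509,461.45 at Q = 1330.9.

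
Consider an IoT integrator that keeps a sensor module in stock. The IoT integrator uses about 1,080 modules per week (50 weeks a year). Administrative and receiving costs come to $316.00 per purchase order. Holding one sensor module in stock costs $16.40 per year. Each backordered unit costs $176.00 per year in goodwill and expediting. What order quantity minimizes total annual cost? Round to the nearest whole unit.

Q* ≈ 1,508 modules

Annual demand D = 1,080 × 50 = 54,000.
With planned backorders, Q* = √(2DS/H) · √((H+B)/B).
√(2DS/H) = √(2 × 54,000 × 316 / 16.4) = 1442.559.
√((H+B)/B) = √((16.4+176)/176) = 1.0456.
Q* ≈ 1508.272.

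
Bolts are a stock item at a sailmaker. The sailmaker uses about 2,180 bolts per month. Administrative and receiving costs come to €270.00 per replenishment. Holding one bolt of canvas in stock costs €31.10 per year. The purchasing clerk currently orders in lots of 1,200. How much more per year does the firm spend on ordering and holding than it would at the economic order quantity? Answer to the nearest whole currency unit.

Annual demand D = 2,180 × 12 = 26,160.
EOQ = √(2DS/H) = √(2 × 26,160 × 270 / 31.1) ≈ 673.96.
Cost at Q* = (D/Q*)S + (Q*/2)H = √(2DSH) ≈ €20,960.23.
Cost at Q = 1,200: (26,160/1,200)×270 + (1,200/2)×31.1 = €5,886.00 + €18,660.00 = €24,546.00.
Excess = €24,546.00 − €20,960.23 = €3,585.77.

Extra cost ≈ €3,586 per year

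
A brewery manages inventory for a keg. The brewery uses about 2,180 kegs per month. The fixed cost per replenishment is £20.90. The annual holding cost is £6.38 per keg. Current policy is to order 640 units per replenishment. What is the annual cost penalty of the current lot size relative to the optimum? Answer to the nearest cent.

Extra cost ≈ £254.59 per year

Annual demand D = 2,180 × 12 = 26,160.
EOQ = √(2DS/H) = √(2 × 26,160 × 20.9 / 6.38) ≈ 414.00.
Cost at Q* = (D/Q*)S + (Q*/2)H = √(2DSH) ≈ £2,641.30.
Cost at Q = 640: (26,160/640)×20.9 + (640/2)×6.38 = £854.29 + £2,041.60 = £2,895.89.
Excess = £2,895.89 − £2,641.30 = £254.59.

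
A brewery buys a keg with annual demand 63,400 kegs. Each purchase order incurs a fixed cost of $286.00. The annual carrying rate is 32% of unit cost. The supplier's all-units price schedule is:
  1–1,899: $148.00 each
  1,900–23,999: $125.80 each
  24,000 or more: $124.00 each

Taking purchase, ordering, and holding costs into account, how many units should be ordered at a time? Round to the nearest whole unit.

Q* ≈ 1,900 kegs

Holding cost per unit per year at price C is H = 0.32·C.
Candidates are each tier's EOQ (if it falls in that tier) and each price-break quantity.
EOQ at $148.00 = 875.1 (feasible in tier 1): TC = 63,400×$148.00 + (63,400/875.1)×286 + (875.1/2)×0.32×$148.00 = $9,424,642.74.
EOQ at $125.80 = 949.1 < 1900, so use break Q=1900: TC = 63,400×$125.80 + (63,400/1900.0)×286 + (1900.0/2)×0.32×$125.80 = $8,023,506.57.
EOQ at $124.00 = 956.0 < 24000, so use break Q=24000: TC = 63,400×$124.00 + (63,400/24000.0)×286 + (24000.0/2)×0.32×$124.00 = $8,338,515.52.
Lowest total cost is $8,023,506.57 at Q = 1900.0.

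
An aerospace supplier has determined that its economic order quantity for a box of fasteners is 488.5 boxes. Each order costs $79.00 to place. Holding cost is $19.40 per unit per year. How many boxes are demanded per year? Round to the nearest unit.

The basic EOQ model gives Q* = √(2DS/H); rearrange for the unknown.
From Q* = √(2DS/H): D = Q*²H / (2S) = 488.5² × 19.4 / (2 × 79) = 29300.416.

D ≈ 29,300 boxes per year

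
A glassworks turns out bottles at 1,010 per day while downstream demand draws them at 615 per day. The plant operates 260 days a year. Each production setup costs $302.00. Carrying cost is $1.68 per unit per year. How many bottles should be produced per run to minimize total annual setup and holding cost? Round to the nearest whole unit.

Q* ≈ 12,124 bottles

Annual demand D = 615 × 260 = 159,900.
Production build-up factor (1 − d/p) = 1 − 615/1,010 = 0.3911.
Q* = √(2DS / (H(1 − d/p))) = √(2 × 159,900 × 302 / (1.68 × 0.3911)).
= √(96,579,600 / 0.657) ≈ 12124.119.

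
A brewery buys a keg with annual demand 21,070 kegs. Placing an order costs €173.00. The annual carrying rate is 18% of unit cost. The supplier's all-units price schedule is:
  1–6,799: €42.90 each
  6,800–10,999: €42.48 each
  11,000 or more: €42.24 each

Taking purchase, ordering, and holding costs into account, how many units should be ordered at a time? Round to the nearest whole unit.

Q* ≈ 972 kegs

Holding cost per unit per year at price C is H = 0.18·C.
For each price level, check whether its EOQ is feasible; otherwise the best quantity at that price is the breakpoint.
EOQ at €42.90 = 971.6 (feasible in tier 1): TC = 21,070×€42.90 + (21,070/971.6)×173 + (971.6/2)×0.18×€42.90 = €911,406.00.
EOQ at €42.48 = 976.4 < 6800, so use break Q=6800: TC = 21,070×€42.48 + (21,070/6800.0)×173 + (6800.0/2)×0.18×€42.48 = €921,587.41.
EOQ at €42.24 = 979.2 < 11000, so use break Q=11000: TC = 21,070×€42.24 + (21,070/11000.0)×173 + (11000.0/2)×0.18×€42.24 = €932,145.77.
Lowest total cost is €911,406.00 at Q = 971.6.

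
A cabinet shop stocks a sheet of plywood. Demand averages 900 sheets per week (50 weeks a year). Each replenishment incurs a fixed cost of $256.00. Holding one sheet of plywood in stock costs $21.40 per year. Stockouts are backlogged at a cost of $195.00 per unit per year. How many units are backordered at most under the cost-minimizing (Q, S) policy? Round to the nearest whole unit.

S* ≈ 108 sheets

Annual demand D = 900 × 50 = 45,000.
With planned backorders, Q* = √(2DS/H) · √((H+B)/B).
√(2DS/H) = √(2 × 45,000 × 256 / 21.4) = 1037.610.
√((H+B)/B) = √((21.4+195)/195) = 1.0534.
Q* ≈ 1093.064.
S* = Q* · H/(H+B) = 1093.064 × 21.4/216.4 ≈ 108.094.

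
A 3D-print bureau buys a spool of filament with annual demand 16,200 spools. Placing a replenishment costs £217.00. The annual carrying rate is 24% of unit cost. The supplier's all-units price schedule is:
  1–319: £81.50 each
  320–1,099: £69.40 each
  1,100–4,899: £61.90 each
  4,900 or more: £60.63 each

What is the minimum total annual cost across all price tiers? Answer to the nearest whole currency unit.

Holding cost per unit per year at price C is H = 0.24·C.
For each price level, check whether its EOQ is feasible; otherwise the best quantity at that price is the breakpoint.
Tier 1 (£81.50): EOQ = 599.5 exceeds tier's upper bound 319, so this tier is dominated.
EOQ at £69.40 = 649.7 (feasible in tier 2): TC = 16,200×£69.40 + (16,200/649.7)×217 + (649.7/2)×0.24×£69.40 = £1,135,101.51.
EOQ at £61.90 = 687.9 < 1100, so use break Q=1100: TC = 16,200×£61.90 + (16,200/1100.0)×217 + (1100.0/2)×0.24×£61.90 = £1,014,146.62.
EOQ at £60.63 = 695.1 < 4900, so use break Q=4900: TC = 16,200×£60.63 + (16,200/4900.0)×217 + (4900.0/2)×0.24×£60.63 = £1,018,573.87.
Lowest total cost among the candidates is at Q = 1100.0.

TC* ≈ £1,014,147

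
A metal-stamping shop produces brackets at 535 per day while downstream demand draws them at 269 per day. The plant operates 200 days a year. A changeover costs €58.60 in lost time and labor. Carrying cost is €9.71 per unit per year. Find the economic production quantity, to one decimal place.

Annual demand D = 269 × 200 = 53,800.
Production build-up factor (1 − d/p) = 1 − 269/535 = 0.4972.
Q* = √(2DS / (H(1 − d/p))) = √(2 × 53,800 × 58.6 / (9.71 × 0.4972)).
= √(6,305,360 / 4.8278) ≈ 1142.829.

Q* ≈ 1,142.8 brackets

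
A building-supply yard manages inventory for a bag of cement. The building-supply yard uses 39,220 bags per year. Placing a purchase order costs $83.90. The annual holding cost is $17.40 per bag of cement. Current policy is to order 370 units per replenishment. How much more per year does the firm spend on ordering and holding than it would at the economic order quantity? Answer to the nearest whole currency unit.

EOQ = √(2DS/H) = √(2 × 39,220 × 83.9 / 17.4) ≈ 615.00.
Cost at Q* = (D/Q*)S + (Q*/2)H = √(2DSH) ≈ $10,701.00.
Cost at Q = 370: (39,220/370)×83.9 + (370/2)×17.4 = $8,893.40 + $3,219.00 = $12,112.40.
Excess = $12,112.40 − $10,701.00 = $1,411.40.

Extra cost ≈ $1,411 per year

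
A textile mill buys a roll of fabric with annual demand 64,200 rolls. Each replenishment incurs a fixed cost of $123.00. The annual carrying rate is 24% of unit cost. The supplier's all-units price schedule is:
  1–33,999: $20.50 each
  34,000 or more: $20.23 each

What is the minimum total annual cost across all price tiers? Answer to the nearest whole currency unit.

Holding cost per unit per year at price C is H = 0.24·C.
For each price level, check whether its EOQ is feasible; otherwise the best quantity at that price is the breakpoint.
EOQ at $20.50 = 1791.6 (feasible in tier 1): TC = 64,200×$20.50 + (64,200/1791.6)×123 + (1791.6/2)×0.24×$20.50 = $1,324,914.90.
EOQ at $20.23 = 1803.6 < 34000, so use break Q=34000: TC = 64,200×$20.23 + (64,200/34000.0)×123 + (34000.0/2)×0.24×$20.23 = $1,381,536.65.
Lowest total cost among the candidates is at Q = 1791.6.

TC* ≈ $1,324,915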